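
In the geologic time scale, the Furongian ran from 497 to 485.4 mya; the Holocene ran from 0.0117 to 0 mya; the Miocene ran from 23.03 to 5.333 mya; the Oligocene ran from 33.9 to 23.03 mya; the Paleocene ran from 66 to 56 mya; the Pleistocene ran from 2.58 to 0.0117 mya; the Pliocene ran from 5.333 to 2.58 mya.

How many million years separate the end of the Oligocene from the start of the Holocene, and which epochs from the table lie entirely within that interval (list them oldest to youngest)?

The Oligocene closes at 23.03 Ma and the Holocene opens at 0.0117 Ma, so the interval is 23.03 − 0.0117 = 23.0183 Myr.
An epoch fits inside if it starts at or after 23.03 Ma and ends at or before 0.0117 Ma; oldest first that gives Miocene, Pliocene, Pleistocene.

23.0183 million years; Miocene, Pliocene, Pleistocene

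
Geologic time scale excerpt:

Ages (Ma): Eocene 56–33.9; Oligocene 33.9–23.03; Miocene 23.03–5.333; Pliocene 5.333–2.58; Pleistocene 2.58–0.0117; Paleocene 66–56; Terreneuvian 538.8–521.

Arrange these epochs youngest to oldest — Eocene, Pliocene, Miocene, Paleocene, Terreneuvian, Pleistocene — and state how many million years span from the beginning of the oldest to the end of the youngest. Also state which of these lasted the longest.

Start ages (Ma): Terreneuvian 538.8, Paleocene 66, Eocene 56, Miocene 23.03, Pliocene 5.333, Pleistocene 2.58.
Ordered youngest to oldest: Pleistocene, Pliocene, Miocene, Eocene, Paleocene, Terreneuvian.
Span = 538.8 − 0.0117 = 538.7883 Myr.
Durations: Pleistocene 2.5683, Terreneuvian 17.8, Miocene 17.697, Paleocene 10, Eocene 22.1, Pliocene 2.753 → longest is Eocene (22.1 Myr).

Pleistocene → Pliocene → Miocene → Eocene → Paleocene → Terreneuvian; total span 538.7883 Myr; longest is Eocene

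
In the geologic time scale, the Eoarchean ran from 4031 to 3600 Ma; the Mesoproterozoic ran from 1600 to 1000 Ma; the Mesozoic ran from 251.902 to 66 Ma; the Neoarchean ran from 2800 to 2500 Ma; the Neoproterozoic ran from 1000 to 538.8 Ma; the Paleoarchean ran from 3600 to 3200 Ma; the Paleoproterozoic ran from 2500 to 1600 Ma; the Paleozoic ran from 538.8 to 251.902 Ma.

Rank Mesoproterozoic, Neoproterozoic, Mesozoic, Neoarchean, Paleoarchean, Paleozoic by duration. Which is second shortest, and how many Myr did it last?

Paleozoic, 286.898 million years

Start − end for each: Mesoproterozoic 1600 − 1000 = 600; Neoproterozoic 1000 − 538.8 = 461.2; Mesozoic 251.902 − 66 = 185.902; Neoarchean 2800 − 2500 = 300; Paleoarchean 3600 − 3200 = 400; Paleozoic 538.8 − 251.902 = 286.898.
Ranking these from shortest: Mesozoic < Paleozoic < Neoarchean < Paleoarchean < Neoproterozoic < Mesoproterozoic.
Position 2 in that ranking is Paleozoic, which lasted 286.898 Myr.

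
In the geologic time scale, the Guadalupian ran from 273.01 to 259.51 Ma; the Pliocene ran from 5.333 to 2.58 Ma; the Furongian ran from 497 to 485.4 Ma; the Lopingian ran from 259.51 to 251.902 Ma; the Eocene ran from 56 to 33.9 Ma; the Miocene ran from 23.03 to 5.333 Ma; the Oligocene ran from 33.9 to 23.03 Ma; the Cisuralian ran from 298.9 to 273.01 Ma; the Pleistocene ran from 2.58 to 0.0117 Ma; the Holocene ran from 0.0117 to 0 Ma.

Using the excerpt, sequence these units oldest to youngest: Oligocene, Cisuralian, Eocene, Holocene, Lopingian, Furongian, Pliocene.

Furongian, Cisuralian, Lopingian, Eocene, Oligocene, Pliocene, Holocene

Read off each span (Ma): Oligocene 33.9–23.03; Cisuralian 298.9–273.01; Eocene 56–33.9; Holocene 0.0117–0; Lopingian 259.51–251.902; Furongian 497–485.4; Pliocene 5.333–2.58.
Larger Ma is older, so oldest→youngest is Furongian, Cisuralian, Lopingian, Eocene, Oligocene, Pliocene, Holocene.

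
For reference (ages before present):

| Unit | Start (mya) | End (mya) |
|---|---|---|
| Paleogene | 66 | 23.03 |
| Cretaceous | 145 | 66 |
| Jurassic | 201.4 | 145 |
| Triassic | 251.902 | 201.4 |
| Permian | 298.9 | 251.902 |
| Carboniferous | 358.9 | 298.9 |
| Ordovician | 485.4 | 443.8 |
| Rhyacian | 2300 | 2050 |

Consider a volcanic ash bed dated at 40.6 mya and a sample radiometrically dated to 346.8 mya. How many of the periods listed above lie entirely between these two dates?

The older date is 346.8 Ma and the younger is 40.6 Ma.
Periods with start < 346.8 and end > 40.6 Ma: Permian (298.9–251.902), Triassic (251.902–201.4), Jurassic (201.4–145), Cretaceous (145–66).
That is 4 complete periods.

4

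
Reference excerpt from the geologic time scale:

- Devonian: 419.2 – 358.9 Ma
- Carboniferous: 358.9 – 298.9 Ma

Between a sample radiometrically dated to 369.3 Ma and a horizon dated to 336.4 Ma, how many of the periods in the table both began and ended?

Checking each listed span, none has both start < 369.3 Ma and end > 336.4 Ma — every period straddles one of the two dates or lies outside them — so the count is 0.

0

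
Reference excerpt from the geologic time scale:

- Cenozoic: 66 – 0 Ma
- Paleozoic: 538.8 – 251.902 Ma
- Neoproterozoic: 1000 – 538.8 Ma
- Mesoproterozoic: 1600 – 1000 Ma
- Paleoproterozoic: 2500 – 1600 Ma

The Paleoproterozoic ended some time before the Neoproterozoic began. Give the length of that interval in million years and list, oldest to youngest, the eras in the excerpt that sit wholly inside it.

600 million years; Mesoproterozoic

The Paleoproterozoic closes at 1600 Ma and the Neoproterozoic opens at 1000 Ma, so the interval is 1600 − 1000 = 600 Myr.
An era fits inside if it starts at or after 1600 Ma and ends at or before 1000 Ma; oldest first that gives Mesoproterozoic.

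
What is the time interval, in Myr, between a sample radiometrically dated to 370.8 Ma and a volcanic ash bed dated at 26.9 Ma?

370.8 − 26.9 = 343.9 million years.

343.9 million years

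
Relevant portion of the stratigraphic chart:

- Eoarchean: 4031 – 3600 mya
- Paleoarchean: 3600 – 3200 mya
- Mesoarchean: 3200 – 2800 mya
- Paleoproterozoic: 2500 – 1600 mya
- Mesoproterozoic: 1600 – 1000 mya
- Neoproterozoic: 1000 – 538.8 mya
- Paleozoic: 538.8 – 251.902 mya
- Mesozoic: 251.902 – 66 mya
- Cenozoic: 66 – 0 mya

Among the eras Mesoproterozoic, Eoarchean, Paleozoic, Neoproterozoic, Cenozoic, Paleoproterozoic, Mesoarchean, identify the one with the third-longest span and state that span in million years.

Neoproterozoic, 461.2 million years

Start − end for each: Mesoproterozoic 1600 − 1000 = 600; Eoarchean 4031 − 3600 = 431; Paleozoic 538.8 − 251.902 = 286.898; Neoproterozoic 1000 − 538.8 = 461.2; Cenozoic 66 − 0 = 66; Paleoproterozoic 2500 − 1600 = 900; Mesoarchean 3200 − 2800 = 400.
Ranking these from longest: Paleoproterozoic > Mesoproterozoic > Neoproterozoic > Eoarchean > Mesoarchean > Paleozoic > Cenozoic.
Position 3 in that ranking is Neoproterozoic, which lasted 461.2 Myr.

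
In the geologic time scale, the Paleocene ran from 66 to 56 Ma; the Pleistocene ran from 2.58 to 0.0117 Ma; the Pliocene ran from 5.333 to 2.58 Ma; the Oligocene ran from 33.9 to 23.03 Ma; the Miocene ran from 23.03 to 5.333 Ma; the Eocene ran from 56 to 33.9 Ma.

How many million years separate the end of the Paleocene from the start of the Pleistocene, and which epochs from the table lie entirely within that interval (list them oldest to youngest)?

53.42 million years; Eocene, Oligocene, Miocene, Pliocene

End of Paleocene = 56 Ma; start of Pleistocene = 2.58 Ma.
Gap = 56 − 2.58 = 53.42 Myr.
Epochs wholly inside 56–2.58 Ma: Eocene (56–33.9), Oligocene (33.9–23.03), Miocene (23.03–5.333), Pliocene (5.333–2.58).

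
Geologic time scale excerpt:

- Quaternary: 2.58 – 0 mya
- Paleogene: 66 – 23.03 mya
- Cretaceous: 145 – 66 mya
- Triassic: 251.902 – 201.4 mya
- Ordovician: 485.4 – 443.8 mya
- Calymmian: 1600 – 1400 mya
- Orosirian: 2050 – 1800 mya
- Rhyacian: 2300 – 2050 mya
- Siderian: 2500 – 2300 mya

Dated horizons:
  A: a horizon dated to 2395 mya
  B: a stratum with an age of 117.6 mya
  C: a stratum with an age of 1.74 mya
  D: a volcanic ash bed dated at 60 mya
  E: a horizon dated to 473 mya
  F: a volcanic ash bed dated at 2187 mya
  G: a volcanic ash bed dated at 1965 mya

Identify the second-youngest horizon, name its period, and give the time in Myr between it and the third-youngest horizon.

Smaller Ma means younger, so youngest first: C 1.74 < D 60 < B 117.6 < E 473 < G 1965 < F 2187 < A 2395.
Counting 2 along gives D (60 Ma); the excerpt puts that inside the Paleogene, 66–23.03 Ma.
Next in line is B (117.6 Ma), and 117.6 − 60 = 57.6 Myr.

D, in the Paleogene; 57.6 million years to B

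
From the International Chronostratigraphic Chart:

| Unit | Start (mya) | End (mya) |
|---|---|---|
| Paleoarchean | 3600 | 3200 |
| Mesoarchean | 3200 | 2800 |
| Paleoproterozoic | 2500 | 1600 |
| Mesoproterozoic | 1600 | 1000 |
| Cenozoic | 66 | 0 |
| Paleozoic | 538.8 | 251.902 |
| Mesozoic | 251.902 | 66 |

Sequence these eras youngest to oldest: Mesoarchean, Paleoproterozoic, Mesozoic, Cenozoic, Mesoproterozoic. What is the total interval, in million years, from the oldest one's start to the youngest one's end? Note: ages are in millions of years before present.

Cenozoic, Mesozoic, Mesoproterozoic, Paleoproterozoic, Mesoarchean; total span 3200 Myr

From the excerpt: Mesoarchean 3200–2800; Paleoproterozoic 2500–1600; Mesozoic 251.902–66; Cenozoic 66–0; Mesoproterozoic 1600–1000 (Ma).
Larger Ma is earlier, so the oldest is Mesoarchean and the youngest is Cenozoic; youngest to oldest: Cenozoic, Mesozoic, Mesoproterozoic, Paleoproterozoic, Mesoarchean.
Oldest start 3200 minus youngest end 0 gives 3200 Myr overall.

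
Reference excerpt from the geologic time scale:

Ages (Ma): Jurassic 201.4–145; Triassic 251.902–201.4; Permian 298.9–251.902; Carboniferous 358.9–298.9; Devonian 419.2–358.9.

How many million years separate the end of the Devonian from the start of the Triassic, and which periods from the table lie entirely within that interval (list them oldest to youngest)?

106.998 million years; Carboniferous, Permian

End of Devonian = 358.9 Ma; start of Triassic = 251.902 Ma.
Gap = 358.9 − 251.902 = 106.998 Myr.
Periods wholly inside 358.9–251.902 Ma: Carboniferous (358.9–298.9), Permian (298.9–251.902).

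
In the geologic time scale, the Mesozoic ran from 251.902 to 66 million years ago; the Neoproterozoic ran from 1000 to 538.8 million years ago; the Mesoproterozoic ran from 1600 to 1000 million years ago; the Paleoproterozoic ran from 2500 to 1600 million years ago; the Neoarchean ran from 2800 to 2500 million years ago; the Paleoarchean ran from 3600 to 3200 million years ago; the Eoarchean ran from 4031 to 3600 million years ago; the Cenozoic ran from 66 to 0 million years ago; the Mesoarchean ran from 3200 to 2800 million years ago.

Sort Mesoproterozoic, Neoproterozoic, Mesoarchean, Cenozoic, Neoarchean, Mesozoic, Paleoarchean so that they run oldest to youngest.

The oldest of these is Paleoarchean (starts 3600 Ma) and the youngest is Cenozoic (ends 0 Ma).
In between, by decreasing start age: Mesoarchean (3200), Neoarchean (2800), Mesoproterozoic (1600), Neoproterozoic (1000), Mesozoic (251.902).

Paleoarchean → Mesoarchean → Neoarchean → Mesoproterozoic → Neoproterozoic → Mesozoic → Cenozoic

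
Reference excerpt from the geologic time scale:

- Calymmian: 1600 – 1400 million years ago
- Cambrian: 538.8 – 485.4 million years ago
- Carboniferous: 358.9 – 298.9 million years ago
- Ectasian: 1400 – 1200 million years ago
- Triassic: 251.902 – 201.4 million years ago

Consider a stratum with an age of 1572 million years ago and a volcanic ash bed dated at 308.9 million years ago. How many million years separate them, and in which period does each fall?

1263.1 million years apart; the first in the Calymmian, the second in the Carboniferous

Elapsed time: 1572 − 308.9 = 1263.1 Myr.
1572 Ma lies within 1600–1400 Ma: Calymmian.
308.9 Ma lies within 358.9–298.9 Ma: Carboniferous.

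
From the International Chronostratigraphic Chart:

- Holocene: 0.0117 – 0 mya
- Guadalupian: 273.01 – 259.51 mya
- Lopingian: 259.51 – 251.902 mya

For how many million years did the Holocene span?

0.0117 − 0 = 0.0117 million years.

0.0117 million years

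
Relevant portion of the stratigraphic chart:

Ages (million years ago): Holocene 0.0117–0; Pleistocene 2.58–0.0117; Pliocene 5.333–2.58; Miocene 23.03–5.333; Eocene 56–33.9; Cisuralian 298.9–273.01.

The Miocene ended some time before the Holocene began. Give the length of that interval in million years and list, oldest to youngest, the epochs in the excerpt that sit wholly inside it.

5.3213 million years; Pliocene, Pleistocene

End of Miocene = 5.333 Ma; start of Holocene = 0.0117 Ma.
Gap = 5.333 − 0.0117 = 5.3213 Myr.
Epochs wholly inside 5.333–0.0117 Ma: Pliocene (5.333–2.58), Pleistocene (2.58–0.0117).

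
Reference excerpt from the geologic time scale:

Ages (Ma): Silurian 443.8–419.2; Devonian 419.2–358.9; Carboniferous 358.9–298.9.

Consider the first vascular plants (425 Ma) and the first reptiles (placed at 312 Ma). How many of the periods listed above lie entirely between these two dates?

The older date is 425 Ma and the younger is 312 Ma.
Periods with start < 425 and end > 312 Ma: Devonian (419.2–358.9).
That is 1 complete period.

1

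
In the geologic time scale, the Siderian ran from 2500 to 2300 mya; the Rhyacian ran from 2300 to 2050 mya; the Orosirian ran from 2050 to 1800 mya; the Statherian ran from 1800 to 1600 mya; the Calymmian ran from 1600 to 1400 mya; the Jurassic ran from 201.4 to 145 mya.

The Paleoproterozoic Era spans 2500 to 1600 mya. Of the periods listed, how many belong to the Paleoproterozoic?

Periods inside 2500–1600 Ma: Siderian, Rhyacian, Orosirian, Statherian — 4 in total.

4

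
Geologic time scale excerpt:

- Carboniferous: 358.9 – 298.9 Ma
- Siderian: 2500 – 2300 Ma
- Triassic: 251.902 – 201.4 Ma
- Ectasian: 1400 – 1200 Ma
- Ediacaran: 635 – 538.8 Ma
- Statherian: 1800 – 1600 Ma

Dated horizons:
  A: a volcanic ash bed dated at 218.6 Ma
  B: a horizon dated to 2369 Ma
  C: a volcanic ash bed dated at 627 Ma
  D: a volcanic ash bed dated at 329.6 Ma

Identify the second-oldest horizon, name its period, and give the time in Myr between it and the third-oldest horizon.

C, in the Ediacaran; 297.4 million years to D

Larger Ma means older, so oldest first: B 2369 > C 627 > D 329.6 > A 218.6.
Counting 2 along gives C (627 Ma); the excerpt puts that inside the Ediacaran, 635–538.8 Ma.
Next in line is D (329.6 Ma), and 627 − 329.6 = 297.4 Myr.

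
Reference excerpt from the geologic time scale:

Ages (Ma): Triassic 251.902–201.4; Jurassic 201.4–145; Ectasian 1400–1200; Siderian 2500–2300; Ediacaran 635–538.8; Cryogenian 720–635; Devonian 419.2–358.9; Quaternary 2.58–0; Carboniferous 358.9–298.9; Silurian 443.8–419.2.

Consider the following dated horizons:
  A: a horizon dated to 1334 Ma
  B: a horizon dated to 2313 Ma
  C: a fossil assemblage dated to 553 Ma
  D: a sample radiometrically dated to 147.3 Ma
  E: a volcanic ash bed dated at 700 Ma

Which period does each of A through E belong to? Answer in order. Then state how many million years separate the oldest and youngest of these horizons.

Match each age against the start–end ranges in the excerpt: A = 1334 Ma → Ectasian (1400–1200); B = 2313 Ma → Siderian (2500–2300); C = 553 Ma → Ediacaran (635–538.8); D = 147.3 Ma → Jurassic (201.4–145); E = 700 Ma → Cryogenian (720–635).
The largest age is 2313 Ma and the smallest is 147.3 Ma; their difference is 2165.7 Myr.

A — Ectasian; B — Siderian; C — Ediacaran; D — Jurassic; E — Cryogenian; span 2165.7 million years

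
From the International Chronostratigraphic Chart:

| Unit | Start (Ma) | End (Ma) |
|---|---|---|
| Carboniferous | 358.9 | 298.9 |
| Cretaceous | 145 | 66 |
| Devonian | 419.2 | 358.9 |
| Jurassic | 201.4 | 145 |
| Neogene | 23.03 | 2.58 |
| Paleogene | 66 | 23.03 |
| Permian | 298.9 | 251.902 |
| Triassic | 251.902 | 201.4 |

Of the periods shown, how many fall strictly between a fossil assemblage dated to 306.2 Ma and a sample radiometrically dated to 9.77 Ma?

5

306.2 Ma sits inside the Carboniferous (358.9–298.9) and 9.77 Ma inside the Neogene (23.03–2.58); neither of those is wholly between the two dates.
The listed periods lying completely between them are Permian, Triassic, Jurassic, Cretaceous, Paleogene — 5 in all.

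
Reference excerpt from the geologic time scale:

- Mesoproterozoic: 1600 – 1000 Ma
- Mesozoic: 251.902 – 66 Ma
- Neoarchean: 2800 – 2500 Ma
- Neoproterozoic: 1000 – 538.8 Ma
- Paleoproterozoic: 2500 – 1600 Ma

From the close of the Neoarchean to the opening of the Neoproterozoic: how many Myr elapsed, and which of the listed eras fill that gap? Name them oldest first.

End of Neoarchean = 2500 Ma; start of Neoproterozoic = 1000 Ma.
Gap = 2500 − 1000 = 1500 Myr.
Eras wholly inside 2500–1000 Ma: Paleoproterozoic (2500–1600), Mesoproterozoic (1600–1000).

1500 million years; Paleoproterozoic, Mesoproterozoic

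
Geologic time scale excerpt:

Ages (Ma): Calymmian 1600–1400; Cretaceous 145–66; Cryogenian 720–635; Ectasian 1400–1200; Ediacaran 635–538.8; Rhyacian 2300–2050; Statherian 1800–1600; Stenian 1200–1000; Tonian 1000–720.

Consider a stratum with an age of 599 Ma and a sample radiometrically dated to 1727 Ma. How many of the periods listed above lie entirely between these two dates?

1727 Ma sits inside the Statherian (1800–1600) and 599 Ma inside the Ediacaran (635–538.8); neither of those is wholly between the two dates.
The listed periods lying completely between them are Calymmian, Ectasian, Stenian, Tonian, Cryogenian — 5 in all.

5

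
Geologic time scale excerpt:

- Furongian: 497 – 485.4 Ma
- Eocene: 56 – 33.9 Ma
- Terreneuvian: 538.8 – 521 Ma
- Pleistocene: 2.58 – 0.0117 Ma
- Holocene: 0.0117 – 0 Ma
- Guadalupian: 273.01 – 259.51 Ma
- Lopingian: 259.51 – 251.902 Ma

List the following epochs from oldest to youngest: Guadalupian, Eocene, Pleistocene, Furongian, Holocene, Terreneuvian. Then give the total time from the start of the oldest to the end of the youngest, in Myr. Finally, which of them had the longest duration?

Start ages (Ma): Terreneuvian 538.8, Furongian 497, Guadalupian 273.01, Eocene 56, Pleistocene 2.58, Holocene 0.0117.
Ordered oldest to youngest: Terreneuvian, Furongian, Guadalupian, Eocene, Pleistocene, Holocene.
Span = 538.8 − 0 = 538.8 Myr.
Durations: Terreneuvian 17.8, Holocene 0.0117, Furongian 11.6, Eocene 22.1, Guadalupian 13.5, Pleistocene 2.5683 → longest is Eocene (22.1 Myr).

Terreneuvian, Furongian, Guadalupian, Eocene, Pleistocene, Holocene; total span 538.8 Myr; longest is Eocene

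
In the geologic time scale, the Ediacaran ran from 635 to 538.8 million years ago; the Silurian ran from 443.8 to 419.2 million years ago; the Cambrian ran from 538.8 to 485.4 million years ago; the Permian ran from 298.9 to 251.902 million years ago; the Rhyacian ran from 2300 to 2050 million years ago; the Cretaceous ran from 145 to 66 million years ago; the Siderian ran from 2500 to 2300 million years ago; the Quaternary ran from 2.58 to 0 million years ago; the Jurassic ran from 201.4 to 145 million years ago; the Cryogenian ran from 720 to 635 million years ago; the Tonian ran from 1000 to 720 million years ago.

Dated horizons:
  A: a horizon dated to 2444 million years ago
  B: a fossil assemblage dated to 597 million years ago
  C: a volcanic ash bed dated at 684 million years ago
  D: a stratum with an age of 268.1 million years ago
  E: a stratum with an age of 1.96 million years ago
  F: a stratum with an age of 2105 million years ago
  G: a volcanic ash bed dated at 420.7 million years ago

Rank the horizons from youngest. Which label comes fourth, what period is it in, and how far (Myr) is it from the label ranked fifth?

Sorted youngest-first by Ma: E (1.96), D (268.1), G (420.7), B (597), C (684), F (2105), A (2444).
The fourth youngest is B at 597 Ma, which lies in 635–538.8 Ma: the Ediacaran.
The fifth youngest is C at 684 Ma; separation = |597 − 684| = 87 Myr.

B, in the Ediacaran; 87 million years to C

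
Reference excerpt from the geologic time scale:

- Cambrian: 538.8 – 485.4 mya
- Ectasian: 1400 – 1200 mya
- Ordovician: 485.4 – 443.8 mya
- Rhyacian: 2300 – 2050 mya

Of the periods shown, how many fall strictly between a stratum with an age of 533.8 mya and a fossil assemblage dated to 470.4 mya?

0

Checking each listed span, none has both start < 533.8 Ma and end > 470.4 Ma — every period straddles one of the two dates or lies outside them — so the count is 0.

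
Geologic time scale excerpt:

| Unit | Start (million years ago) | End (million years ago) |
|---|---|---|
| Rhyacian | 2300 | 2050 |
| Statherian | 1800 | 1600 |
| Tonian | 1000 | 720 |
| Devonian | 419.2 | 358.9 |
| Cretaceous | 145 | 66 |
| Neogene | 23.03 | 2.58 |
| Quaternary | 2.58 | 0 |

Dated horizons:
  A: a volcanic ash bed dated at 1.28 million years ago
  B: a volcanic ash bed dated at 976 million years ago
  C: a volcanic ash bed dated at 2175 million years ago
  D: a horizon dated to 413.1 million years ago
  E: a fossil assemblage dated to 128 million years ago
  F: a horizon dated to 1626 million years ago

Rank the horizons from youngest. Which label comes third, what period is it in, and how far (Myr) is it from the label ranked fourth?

D, in the Devonian; 562.9 million years to B

Smaller Ma means younger, so youngest first: A 1.28 < E 128 < D 413.1 < B 976 < F 1626 < C 2175.
Counting 3 along gives D (413.1 Ma); the excerpt puts that inside the Devonian, 419.2–358.9 Ma.
Next in line is B (976 Ma), and 976 − 413.1 = 562.9 Myr.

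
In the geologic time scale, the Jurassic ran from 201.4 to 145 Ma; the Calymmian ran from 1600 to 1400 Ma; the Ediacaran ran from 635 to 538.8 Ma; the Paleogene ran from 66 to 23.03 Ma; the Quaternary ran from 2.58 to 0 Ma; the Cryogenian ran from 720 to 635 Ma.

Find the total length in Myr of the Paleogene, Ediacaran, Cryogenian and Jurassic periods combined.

Duration is start − end for each: (66 − 23.03) + (635 − 538.8) + (720 − 635) + (201.4 − 145).
That is 42.97 + 96.2 + 85 + 56.4, which totals 280.57 million years.

280.57 million years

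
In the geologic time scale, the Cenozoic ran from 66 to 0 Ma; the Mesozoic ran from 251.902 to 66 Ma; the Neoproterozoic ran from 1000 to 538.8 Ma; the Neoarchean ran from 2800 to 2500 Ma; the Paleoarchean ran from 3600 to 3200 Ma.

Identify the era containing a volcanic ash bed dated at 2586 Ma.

2586 Ma lies between 2800 and 2500 Ma, so it falls in the Neoarchean.

Neoarchean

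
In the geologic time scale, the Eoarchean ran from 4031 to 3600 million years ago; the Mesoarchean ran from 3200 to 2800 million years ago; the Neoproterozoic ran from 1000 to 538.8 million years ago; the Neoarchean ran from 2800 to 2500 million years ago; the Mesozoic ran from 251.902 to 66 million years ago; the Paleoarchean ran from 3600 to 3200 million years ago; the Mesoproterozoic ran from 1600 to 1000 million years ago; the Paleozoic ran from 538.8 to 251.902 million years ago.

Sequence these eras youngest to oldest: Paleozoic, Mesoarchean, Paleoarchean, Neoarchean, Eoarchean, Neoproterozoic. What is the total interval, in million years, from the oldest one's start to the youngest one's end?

From the excerpt: Paleozoic 538.8–251.902; Mesoarchean 3200–2800; Paleoarchean 3600–3200; Neoarchean 2800–2500; Eoarchean 4031–3600; Neoproterozoic 1000–538.8 (Ma).
Larger Ma is earlier, so the oldest is Eoarchean and the youngest is Paleozoic; youngest to oldest: Paleozoic, Neoproterozoic, Neoarchean, Mesoarchean, Paleoarchean, Eoarchean.
Oldest start 4031 minus youngest end 251.902 gives 3779.098 Myr overall.

Paleozoic → Neoproterozoic → Neoarchean → Mesoarchean → Paleoarchean → Eoarchean; total span 3779.098 Myr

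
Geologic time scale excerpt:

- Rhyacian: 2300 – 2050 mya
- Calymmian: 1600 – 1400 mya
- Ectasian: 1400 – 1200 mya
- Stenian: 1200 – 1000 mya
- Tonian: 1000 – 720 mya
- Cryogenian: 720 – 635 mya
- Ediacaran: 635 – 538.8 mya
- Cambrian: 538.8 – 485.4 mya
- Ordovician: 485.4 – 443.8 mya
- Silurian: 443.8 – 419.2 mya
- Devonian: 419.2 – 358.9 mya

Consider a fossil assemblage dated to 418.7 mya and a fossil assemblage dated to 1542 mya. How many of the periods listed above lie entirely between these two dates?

1542 Ma sits inside the Calymmian (1600–1400) and 418.7 Ma inside the Devonian (419.2–358.9); neither of those is wholly between the two dates.
The listed periods lying completely between them are Ectasian, Stenian, Tonian, Cryogenian, Ediacaran, Cambrian, Ordovician, Silurian — 8 in all.

8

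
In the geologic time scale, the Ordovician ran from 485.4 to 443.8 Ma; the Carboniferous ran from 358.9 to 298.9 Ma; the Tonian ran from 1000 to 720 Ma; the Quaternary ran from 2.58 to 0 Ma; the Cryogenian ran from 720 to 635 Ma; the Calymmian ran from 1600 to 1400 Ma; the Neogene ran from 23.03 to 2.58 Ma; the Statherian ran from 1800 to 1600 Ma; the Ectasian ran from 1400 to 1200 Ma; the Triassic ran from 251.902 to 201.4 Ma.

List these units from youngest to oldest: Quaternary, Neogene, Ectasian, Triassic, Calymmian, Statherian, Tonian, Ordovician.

Quaternary → Neogene → Triassic → Ordovician → Tonian → Ectasian → Calymmian → Statherian

Read off each span (Ma): Quaternary 2.58–0; Neogene 23.03–2.58; Ectasian 1400–1200; Triassic 251.902–201.4; Calymmian 1600–1400; Statherian 1800–1600; Tonian 1000–720; Ordovician 485.4–443.8.
Larger Ma is older, so oldest→youngest is Statherian, Calymmian, Ectasian, Tonian, Ordovician, Triassic, Neogene, Quaternary; reverse it for youngest→oldest.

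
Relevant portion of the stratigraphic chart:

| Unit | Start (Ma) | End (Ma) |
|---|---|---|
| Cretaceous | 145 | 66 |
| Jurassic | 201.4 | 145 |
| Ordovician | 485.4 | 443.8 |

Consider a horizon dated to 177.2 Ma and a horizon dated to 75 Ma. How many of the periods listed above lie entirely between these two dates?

0

The older date is 177.2 Ma and the younger is 75 Ma.
No period both begins after 177.2 Ma and ends before 75 Ma, so the count is 0.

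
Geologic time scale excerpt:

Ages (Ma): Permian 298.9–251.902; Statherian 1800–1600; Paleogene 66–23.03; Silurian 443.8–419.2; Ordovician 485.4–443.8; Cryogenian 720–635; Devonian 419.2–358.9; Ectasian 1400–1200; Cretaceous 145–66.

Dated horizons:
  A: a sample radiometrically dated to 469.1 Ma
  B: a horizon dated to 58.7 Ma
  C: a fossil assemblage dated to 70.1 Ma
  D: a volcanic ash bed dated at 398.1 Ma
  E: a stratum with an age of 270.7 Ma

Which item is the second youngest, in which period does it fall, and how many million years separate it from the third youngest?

C, in the Cretaceous; 200.6 million years to E

Smaller Ma means younger, so youngest first: B 58.7 < C 70.1 < E 270.7 < D 398.1 < A 469.1.
Counting 2 along gives C (70.1 Ma); the excerpt puts that inside the Cretaceous, 145–66 Ma.
Next in line is E (270.7 Ma), and 270.7 − 70.1 = 200.6 Myr.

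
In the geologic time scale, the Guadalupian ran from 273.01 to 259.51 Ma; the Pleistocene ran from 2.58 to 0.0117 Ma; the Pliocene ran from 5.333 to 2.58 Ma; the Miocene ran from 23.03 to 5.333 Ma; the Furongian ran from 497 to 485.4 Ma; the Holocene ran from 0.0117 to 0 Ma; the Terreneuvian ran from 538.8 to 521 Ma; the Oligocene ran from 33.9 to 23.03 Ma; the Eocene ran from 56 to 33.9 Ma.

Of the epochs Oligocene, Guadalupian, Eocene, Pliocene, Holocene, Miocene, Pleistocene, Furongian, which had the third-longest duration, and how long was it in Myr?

Guadalupian, 13.5 million years

Start − end for each: Oligocene 33.9 − 23.03 = 10.87; Guadalupian 273.01 − 259.51 = 13.5; Eocene 56 − 33.9 = 22.1; Pliocene 5.333 − 2.58 = 2.753; Holocene 0.0117 − 0 = 0.0117; Miocene 23.03 − 5.333 = 17.697; Pleistocene 2.58 − 0.0117 = 2.5683; Furongian 497 − 485.4 = 11.6.
Ranking these from longest: Eocene > Miocene > Guadalupian > Furongian > Oligocene > Pliocene > Pleistocene > Holocene.
Position 3 in that ranking is Guadalupian, which lasted 13.5 Myr.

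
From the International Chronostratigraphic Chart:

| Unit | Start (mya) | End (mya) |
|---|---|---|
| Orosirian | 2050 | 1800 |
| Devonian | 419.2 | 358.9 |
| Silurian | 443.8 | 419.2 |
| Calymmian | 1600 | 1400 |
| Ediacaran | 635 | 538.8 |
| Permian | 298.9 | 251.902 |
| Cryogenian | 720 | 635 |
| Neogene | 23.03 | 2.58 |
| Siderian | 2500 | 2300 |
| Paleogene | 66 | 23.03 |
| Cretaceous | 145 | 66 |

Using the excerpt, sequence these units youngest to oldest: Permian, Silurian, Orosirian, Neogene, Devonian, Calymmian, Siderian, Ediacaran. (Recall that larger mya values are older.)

The oldest of these is Siderian (starts 2500 Ma) and the youngest is Neogene (ends 2.58 Ma).
In between, by decreasing start age: Orosirian (2050), Calymmian (1600), Ediacaran (635), Silurian (443.8), Devonian (419.2), Permian (298.9).
Listing youngest first means reversing that sequence.

Neogene → Permian → Devonian → Silurian → Ediacaran → Calymmian → Orosirian → Siderian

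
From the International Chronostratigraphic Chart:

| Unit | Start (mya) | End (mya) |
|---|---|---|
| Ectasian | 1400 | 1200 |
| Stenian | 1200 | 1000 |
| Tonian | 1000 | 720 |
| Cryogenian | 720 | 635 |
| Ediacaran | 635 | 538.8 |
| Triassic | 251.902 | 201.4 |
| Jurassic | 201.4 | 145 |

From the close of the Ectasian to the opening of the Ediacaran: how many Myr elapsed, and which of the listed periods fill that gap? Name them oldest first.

The Ectasian closes at 1200 Ma and the Ediacaran opens at 635 Ma, so the interval is 1200 − 635 = 565 Myr.
A period fits inside if it starts at or after 1200 Ma and ends at or before 635 Ma; oldest first that gives Stenian, Tonian, Cryogenian.

565 million years; Stenian, Tonian, Cryogenian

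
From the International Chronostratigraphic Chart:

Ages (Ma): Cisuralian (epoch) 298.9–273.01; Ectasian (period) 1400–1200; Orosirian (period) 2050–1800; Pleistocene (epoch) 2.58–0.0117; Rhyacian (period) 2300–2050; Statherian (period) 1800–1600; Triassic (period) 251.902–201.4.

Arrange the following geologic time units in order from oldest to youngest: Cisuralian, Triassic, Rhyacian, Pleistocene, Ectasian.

Rhyacian, Ectasian, Cisuralian, Triassic, Pleistocene

Read off each span (Ma): Cisuralian 298.9–273.01; Triassic 251.902–201.4; Rhyacian 2300–2050; Pleistocene 2.58–0.0117; Ectasian 1400–1200.
Larger Ma is older, so oldest→youngest is Rhyacian, Ectasian, Cisuralian, Triassic, Pleistocene.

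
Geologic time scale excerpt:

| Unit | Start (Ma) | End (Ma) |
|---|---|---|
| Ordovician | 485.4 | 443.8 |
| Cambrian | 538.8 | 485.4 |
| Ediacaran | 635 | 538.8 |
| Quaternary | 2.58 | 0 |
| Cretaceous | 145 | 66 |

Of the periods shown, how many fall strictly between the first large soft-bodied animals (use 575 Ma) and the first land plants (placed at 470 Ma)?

1

575 Ma sits inside the Ediacaran (635–538.8) and 470 Ma inside the Ordovician (485.4–443.8); neither of those is wholly between the two dates.
The listed periods lying completely between them are Cambrian — 1 in all.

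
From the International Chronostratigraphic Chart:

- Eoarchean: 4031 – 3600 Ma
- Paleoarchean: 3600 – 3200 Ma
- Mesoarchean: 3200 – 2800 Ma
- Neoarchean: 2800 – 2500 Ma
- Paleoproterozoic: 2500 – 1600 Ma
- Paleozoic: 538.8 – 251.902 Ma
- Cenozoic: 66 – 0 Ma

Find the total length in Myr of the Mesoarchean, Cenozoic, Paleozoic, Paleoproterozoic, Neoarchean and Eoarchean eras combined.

2383.898 million years

Duration is start − end for each: (3200 − 2800) + (66 − 0) + (538.8 − 251.902) + (2500 − 1600) + (2800 − 2500) + (4031 − 3600).
That is 400 + 66 + 286.898 + 900 + 300 + 431, which totals 2383.898 million years.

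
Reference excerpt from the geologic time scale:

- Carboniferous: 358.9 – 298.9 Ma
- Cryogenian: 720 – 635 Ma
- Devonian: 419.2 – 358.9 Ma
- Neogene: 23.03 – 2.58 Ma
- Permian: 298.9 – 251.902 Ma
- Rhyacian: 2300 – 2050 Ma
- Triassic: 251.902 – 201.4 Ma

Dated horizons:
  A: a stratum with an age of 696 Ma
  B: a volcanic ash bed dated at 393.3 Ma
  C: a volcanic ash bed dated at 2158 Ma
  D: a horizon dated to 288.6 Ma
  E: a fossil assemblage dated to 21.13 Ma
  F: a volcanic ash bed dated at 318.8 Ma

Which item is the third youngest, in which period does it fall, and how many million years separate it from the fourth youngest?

F, in the Carboniferous; 74.5 million years to B

Smaller Ma means younger, so youngest first: E 21.13 < D 288.6 < F 318.8 < B 393.3 < A 696 < C 2158.
Counting 3 along gives F (318.8 Ma); the excerpt puts that inside the Carboniferous, 358.9–298.9 Ma.
Next in line is B (393.3 Ma), and 393.3 − 318.8 = 74.5 Myr.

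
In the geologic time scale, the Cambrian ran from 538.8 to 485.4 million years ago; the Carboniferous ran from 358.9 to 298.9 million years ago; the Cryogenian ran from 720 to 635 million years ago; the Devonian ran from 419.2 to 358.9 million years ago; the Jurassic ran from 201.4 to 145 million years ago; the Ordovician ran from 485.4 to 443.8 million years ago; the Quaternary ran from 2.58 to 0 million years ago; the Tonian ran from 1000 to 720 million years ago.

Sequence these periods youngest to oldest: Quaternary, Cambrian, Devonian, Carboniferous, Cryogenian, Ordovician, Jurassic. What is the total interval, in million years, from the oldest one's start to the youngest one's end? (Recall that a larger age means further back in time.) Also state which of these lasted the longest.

Quaternary, Jurassic, Carboniferous, Devonian, Ordovician, Cambrian, Cryogenian; total span 720 Myr; longest is Cryogenian

From the excerpt: Quaternary 2.58–0; Cambrian 538.8–485.4; Devonian 419.2–358.9; Carboniferous 358.9–298.9; Cryogenian 720–635; Ordovician 485.4–443.8; Jurassic 201.4–145 (Ma).
Larger Ma is earlier, so the oldest is Cryogenian and the youngest is Quaternary; youngest to oldest: Quaternary, Jurassic, Carboniferous, Devonian, Ordovician, Cambrian, Cryogenian.
Oldest start 720 minus youngest end 0 gives 720 Myr overall.
Individual lengths (start − end): Carboniferous 60; Jurassic 56.4; Devonian 60.3; Cryogenian 85; Ordovician 41.6; Quaternary 2.58; Cambrian 53.4. The largest is Cryogenian at 85 Myr.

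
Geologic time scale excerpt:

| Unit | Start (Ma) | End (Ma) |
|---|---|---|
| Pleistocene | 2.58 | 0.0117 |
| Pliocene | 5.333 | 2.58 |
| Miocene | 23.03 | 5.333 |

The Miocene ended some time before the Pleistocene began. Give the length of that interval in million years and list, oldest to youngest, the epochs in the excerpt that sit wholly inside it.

2.753 million years; Pliocene

End of Miocene = 5.333 Ma; start of Pleistocene = 2.58 Ma.
Gap = 5.333 − 2.58 = 2.753 Myr.
Epochs wholly inside 5.333–2.58 Ma: Pliocene (5.333–2.58).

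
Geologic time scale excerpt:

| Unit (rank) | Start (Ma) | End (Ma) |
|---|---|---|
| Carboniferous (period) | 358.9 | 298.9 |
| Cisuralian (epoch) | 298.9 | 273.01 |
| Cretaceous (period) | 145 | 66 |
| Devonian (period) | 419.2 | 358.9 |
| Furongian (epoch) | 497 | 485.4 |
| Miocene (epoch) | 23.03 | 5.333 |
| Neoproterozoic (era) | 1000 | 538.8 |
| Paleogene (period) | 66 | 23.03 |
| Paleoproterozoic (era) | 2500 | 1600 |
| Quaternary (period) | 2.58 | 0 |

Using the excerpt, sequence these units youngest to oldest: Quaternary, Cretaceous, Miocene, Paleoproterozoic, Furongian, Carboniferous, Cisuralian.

Quaternary, Miocene, Cretaceous, Cisuralian, Carboniferous, Furongian, Paleoproterozoic

Read off each span (Ma): Quaternary 2.58–0; Cretaceous 145–66; Miocene 23.03–5.333; Paleoproterozoic 2500–1600; Furongian 497–485.4; Carboniferous 358.9–298.9; Cisuralian 298.9–273.01.
Larger Ma is older, so oldest→youngest is Paleoproterozoic, Furongian, Carboniferous, Cisuralian, Cretaceous, Miocene, Quaternary; reverse it for youngest→oldest.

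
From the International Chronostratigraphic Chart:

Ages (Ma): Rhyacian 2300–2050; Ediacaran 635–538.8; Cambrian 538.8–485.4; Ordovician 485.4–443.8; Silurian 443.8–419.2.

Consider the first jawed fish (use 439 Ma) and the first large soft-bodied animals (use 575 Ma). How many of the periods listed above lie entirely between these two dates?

The older date is 575 Ma and the younger is 439 Ma.
Periods with start < 575 and end > 439 Ma: Cambrian (538.8–485.4), Ordovician (485.4–443.8).
That is 2 complete periods.

2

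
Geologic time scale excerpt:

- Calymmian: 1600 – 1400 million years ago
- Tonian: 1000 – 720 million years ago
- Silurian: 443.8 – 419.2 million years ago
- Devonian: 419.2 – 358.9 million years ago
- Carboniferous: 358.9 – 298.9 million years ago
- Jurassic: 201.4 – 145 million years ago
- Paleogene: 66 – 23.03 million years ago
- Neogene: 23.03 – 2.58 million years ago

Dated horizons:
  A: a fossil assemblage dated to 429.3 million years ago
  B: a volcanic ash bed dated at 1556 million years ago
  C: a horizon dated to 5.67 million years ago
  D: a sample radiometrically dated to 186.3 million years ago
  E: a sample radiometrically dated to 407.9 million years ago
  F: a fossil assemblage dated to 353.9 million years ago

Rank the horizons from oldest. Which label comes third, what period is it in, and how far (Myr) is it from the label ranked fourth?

Sorted oldest-first by Ma: B (1556), A (429.3), E (407.9), F (353.9), D (186.3), C (5.67).
The third oldest is E at 407.9 Ma, which lies in 419.2–358.9 Ma: the Devonian.
The fourth oldest is F at 353.9 Ma; separation = |407.9 − 353.9| = 54 Myr.

E, in the Devonian; 54 million years to F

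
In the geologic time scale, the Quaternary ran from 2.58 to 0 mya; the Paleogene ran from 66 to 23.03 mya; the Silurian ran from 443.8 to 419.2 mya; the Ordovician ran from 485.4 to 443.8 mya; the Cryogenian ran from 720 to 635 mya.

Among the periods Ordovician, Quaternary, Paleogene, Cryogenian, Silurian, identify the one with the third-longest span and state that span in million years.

Start − end for each: Ordovician 485.4 − 443.8 = 41.6; Quaternary 2.58 − 0 = 2.58; Paleogene 66 − 23.03 = 42.97; Cryogenian 720 − 635 = 85; Silurian 443.8 − 419.2 = 24.6.
Ranking these from longest: Cryogenian > Paleogene > Ordovician > Silurian > Quaternary.
Position 3 in that ranking is Ordovician, which lasted 41.6 Myr.

Ordovician, 41.6 million years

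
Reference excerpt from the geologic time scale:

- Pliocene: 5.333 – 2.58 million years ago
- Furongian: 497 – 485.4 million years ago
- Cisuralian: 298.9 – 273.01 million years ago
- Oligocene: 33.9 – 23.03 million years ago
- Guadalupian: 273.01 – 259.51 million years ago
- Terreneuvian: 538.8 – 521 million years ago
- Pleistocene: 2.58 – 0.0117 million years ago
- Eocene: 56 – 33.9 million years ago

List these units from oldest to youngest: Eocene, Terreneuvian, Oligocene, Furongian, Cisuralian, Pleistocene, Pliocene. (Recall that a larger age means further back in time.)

Read off each span (Ma): Eocene 56–33.9; Terreneuvian 538.8–521; Oligocene 33.9–23.03; Furongian 497–485.4; Cisuralian 298.9–273.01; Pleistocene 2.58–0.0117; Pliocene 5.333–2.58.
Larger Ma is older, so oldest→youngest is Terreneuvian, Furongian, Cisuralian, Eocene, Oligocene, Pliocene, Pleistocene.

Terreneuvian, Furongian, Cisuralian, Eocene, Oligocene, Pliocene, Pleistocene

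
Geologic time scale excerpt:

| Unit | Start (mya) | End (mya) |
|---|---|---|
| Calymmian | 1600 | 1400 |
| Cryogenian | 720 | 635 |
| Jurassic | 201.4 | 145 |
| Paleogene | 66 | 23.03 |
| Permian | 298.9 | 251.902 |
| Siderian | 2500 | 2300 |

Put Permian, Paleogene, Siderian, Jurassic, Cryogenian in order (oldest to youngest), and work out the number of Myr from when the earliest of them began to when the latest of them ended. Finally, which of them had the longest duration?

Siderian → Cryogenian → Permian → Jurassic → Paleogene; total span 2476.97 Myr; longest is Siderian

Start ages (Ma): Siderian 2500, Cryogenian 720, Permian 298.9, Jurassic 201.4, Paleogene 66.
Ordered oldest to youngest: Siderian, Cryogenian, Permian, Jurassic, Paleogene.
Span = 2500 − 23.03 = 2476.97 Myr.
Durations: Cryogenian 85, Permian 46.998, Jurassic 56.4, Paleogene 42.97, Siderian 200 → longest is Siderian (200 Myr).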